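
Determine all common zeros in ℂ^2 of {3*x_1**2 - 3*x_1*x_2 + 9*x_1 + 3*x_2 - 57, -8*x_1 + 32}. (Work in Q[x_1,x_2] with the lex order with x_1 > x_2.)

{(4, 3)}

Compute a lex Gröbner basis by Buchberger's algorithm.
f_1 = 3*x_1**2 - 3*x_1*x_2 + 9*x_1 + 3*x_2 - 57, LT = x_1**2.
f_2 = -8*x_1 + 32, LT = x_1.

S(f_1,f_2): lcm = x_1**2. S = -x_1*x_2 + 7*x_1 + x_2 - 19.
  reduce S modulo (f_1, f_2):
  remainder -3*x_2 + 9 ≠ 0; add h_3 = -3*x_2 + 9 to the basis.

The other S-polynomials (S(f_1,h_3), S(f_2,h_3)) all reduce to 0 modulo the current basis, so we have a Gröbner basis.
Inter-reduce: drop elements whose leading term is divisible by another's, tail-reduce, and make monic.
Reduced Gröbner basis: {x_1 - 4, x_2 - 3}.

A lex Gröbner basis eliminates variables successively. Here x_2 - 3 depends only on x_2, with roots {3}; lifting each root through the earlier basis elements recovers the full solutions.
  x_2 = 3: the earlier basis element becomes x_1 - 4 = 0, giving x_1 = 4 — point (4, 3).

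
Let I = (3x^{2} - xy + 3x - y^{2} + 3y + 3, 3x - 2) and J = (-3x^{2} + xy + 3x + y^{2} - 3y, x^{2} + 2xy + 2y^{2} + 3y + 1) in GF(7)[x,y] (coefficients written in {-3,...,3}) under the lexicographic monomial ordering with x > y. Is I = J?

No, the ideals differ.

For a fixed monomial order, each ideal has a unique reduced Gröbner basis; comparing bases decides equality.
Buchberger on the first generating set:
f_1 = 3x^{2} - xy + 3x - y^{2} + 3y + 3, LT = x^{2}.
f_2 = 3x - 2, LT = x.

S(f_1,f_2): lcm = x^{2}. S = 2xy - 3x + 2y^{2} + y + 1.
  reduce S modulo (f_1, f_2):
  remainder 2y^{2} - 1 ≠ 0; add g_3 = 2y^{2} - 1 to the basis.

The other S-polynomials (S(f_1,g_3), S(f_2,g_3)) all reduce to 0 modulo the current basis, so we have a Gröbner basis.
Inter-reduce: drop elements whose leading term is divisible by another's, tail-reduce, and make monic.
Reduced Gröbner basis: {x - 3, y^{2} + 3}.

Buchberger on the second generating set:
h_1 = -3x^{2} + xy + 3x + y^{2} - 3y, LT = x^{2}.
h_2 = x^{2} + 2xy + 2y^{2} + 3y + 1, LT = x^{2}.

S(h_1,h_2): lcm = x^{2}. S = -x - 2y - 1.
  reduce S modulo (h_1, h_2):
  remainder -x - 2y - 1 ≠ 0; add k_3 = -x - 2y - 1 to the basis.

S(h_1,k_3): lcm = x^{2}. S = -2x + 2y^{2} + y.
  reduce S modulo (h_1, h_2, k_3):
  remainder 2y^{2} - 2y + 2 ≠ 0; add k_4 = 2y^{2} - 2y + 2 to the basis.

The other S-polynomials (S(h_2,k_3), S(h_1,k_4), S(h_2,k_4), S(k_3,k_4)) all reduce to 0 modulo the current basis, so we have a Gröbner basis.
Inter-reduce: drop elements whose leading term is divisible by another's, tail-reduce, and make monic.
Reduced Gröbner basis: {x + 2y + 1, y^{2} - y + 1}.

These differ, so the ideals are not equal.
The same test decides containment: I ⊆ J iff every generator of I reduces to 0 modulo a Gröbner basis of J.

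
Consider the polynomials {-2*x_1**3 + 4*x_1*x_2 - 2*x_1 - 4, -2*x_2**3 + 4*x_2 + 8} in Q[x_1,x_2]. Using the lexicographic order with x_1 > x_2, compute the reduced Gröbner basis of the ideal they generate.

The reduced Gröbner basis is the canonical form of the ideal for this ordering.

f_1 = -2*x_1**3 + 4*x_1*x_2 - 2*x_1 - 4, LT = x_1**3.
f_2 = -2*x_2**3 + 4*x_2 + 8, LT = x_2**3.

S(f_1,f_2): leading monomials are coprime, so the S-polynomial reduces to 0 (Buchberger's first criterion).
Every S-polynomial of the final basis reduces to 0, so we have a Gröbner basis.

G = {x_1**3 - 2*x_1*x_2 + x_1 + 2, x_2**3 - 2*x_2 - 4}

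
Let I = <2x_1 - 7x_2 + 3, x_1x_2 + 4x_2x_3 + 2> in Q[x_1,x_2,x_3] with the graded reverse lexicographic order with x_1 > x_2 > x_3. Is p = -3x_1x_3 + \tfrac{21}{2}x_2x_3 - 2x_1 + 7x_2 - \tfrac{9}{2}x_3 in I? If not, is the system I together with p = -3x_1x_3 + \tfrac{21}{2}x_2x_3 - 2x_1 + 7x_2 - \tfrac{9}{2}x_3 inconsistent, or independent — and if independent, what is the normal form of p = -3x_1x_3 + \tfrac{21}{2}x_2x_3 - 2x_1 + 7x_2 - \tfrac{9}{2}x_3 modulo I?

Adjoining -3x_1x_3 + \tfrac{21}{2}x_2x_3 - 2x_1 + 7x_2 - \tfrac{9}{2}x_3 makes the ideal the whole ring: the system is inconsistent.

First compute the reduced Gröbner basis of I by Buchberger's algorithm.
f_1 = 2x_1 - 7x_2 + 3, LT = x_1.
f_2 = x_1x_2 + 4x_2x_3 + 2, LT = x_1x_2.

S(f_1,f_2): lcm = x_1x_2. S = -\tfrac{7}{2}x_2^{2} - 4x_2x_3 + \tfrac{3}{2}x_2 - 2.
  leading term x_2^{2}: no divisor's leading term divides it; move -\tfrac{7}{2}x_2^{2} to the remainder.
  leading term x_2x_3: no divisor's leading term divides it; move -4x_2x_3 to the remainder.
  leading term x_2: no divisor's leading term divides it; move \tfrac{3}{2}x_2 to the remainder.
  leading term 1: no divisor's leading term divides it; move -2 to the remainder.
  remainder -\tfrac{7}{2}x_2^{2} - 4x_2x_3 + \tfrac{3}{2}x_2 - 2 ≠ 0; add h_3 = -\tfrac{7}{2}x_2^{2} - 4x_2x_3 + \tfrac{3}{2}x_2 - 2 to the basis.

S(f_1,h_3): leading monomials are coprime, so the S-polynomial reduces to 0 (Buchberger's first criterion).
S(f_2,h_3): lcm = x_1x_2^{2}. S = -\tfrac{8}{7}x_1x_2x_3 + 4x_2^{2}x_3 + \tfrac{3}{7}x_1x_2 - \tfrac{4}{7}x_1 + 2x_2.
  leading term x_1x_2x_3: subtract (-\tfrac{4}{7}x_2x_3)·f_1 from -\tfrac{8}{7}x_1x_2x_3 + 4x_2^{2}x_3 + \tfrac{3}{7}x_1x_2 - \tfrac{4}{7}x_1 + 2x_2 → \tfrac{3}{7}x_1x_2 + \tfrac{12}{7}x_2x_3 - \tfrac{4}{7}x_1 + 2x_2
  leading term x_1x_2: subtract (\tfrac{3}{14}x_2)·f_1 from \tfrac{3}{7}x_1x_2 + \tfrac{12}{7}x_2x_3 - \tfrac{4}{7}x_1 + 2x_2 → \tfrac{3}{2}x_2^{2} + \tfrac{12}{7}x_2x_3 - \tfrac{4}{7}x_1 + \tfrac{19}{14}x_2
  leading term x_2^{2}: subtract (-\tfrac{3}{7})·h_3 from \tfrac{3}{2}x_2^{2} + \tfrac{12}{7}x_2x_3 - \tfrac{4}{7}x_1 + \tfrac{19}{14}x_2 → -\tfrac{4}{7}x_1 + 2x_2 - \tfrac{6}{7}
  leading term x_1: subtract (-\tfrac{2}{7})·f_1 from -\tfrac{4}{7}x_1 + 2x_2 - \tfrac{6}{7} → 0
  remainder 0.

Every S-polynomial of the final basis reduces to 0, so we have a Gröbner basis.
Inter-reduce: drop elements whose leading term is divisible by another's, tail-reduce, and make monic.
Reduced Gröbner basis: {x_2^{2} + \tfrac{8}{7}x_2x_3 - \tfrac{3}{7}x_2 + \tfrac{4}{7}, x_1 - \tfrac{7}{2}x_2 + \tfrac{3}{2}}.
Label its elements g_1 = x_2^{2} + \tfrac{8}{7}x_2x_3 - \tfrac{3}{7}x_2 + \tfrac{4}{7}, g_2 = x_1 - \tfrac{7}{2}x_2 + \tfrac{3}{2}.

Reduce p = -3x_1x_3 + \tfrac{21}{2}x_2x_3 - 2x_1 + 7x_2 - \tfrac{9}{2}x_3 modulo G:
  leading term x_1x_3: subtract (-3x_3)·g_2 from -3x_1x_3 + \tfrac{21}{2}x_2x_3 - 2x_1 + 7x_2 - \tfrac{9}{2}x_3 → -2x_1 + 7x_2
  leading term x_1: subtract (-2)·g_2 from -2x_1 + 7x_2 → 3
  leading term 1: no divisor's leading term divides it; move 3 to the remainder.
  normal form = 3.
The normal form is nonzero, so p ∉ I. Since p minus its normal form lies in I, I + (p) = I + (r) where r = 3; decide whether this ideal is the whole ring.
Here r = 3 is a nonzero constant, hence a unit: 1 ∈ I + (p), the Gröbner basis of I + (p) is {1}, and the enlarged system has no common solution — adjoining p is inconsistent.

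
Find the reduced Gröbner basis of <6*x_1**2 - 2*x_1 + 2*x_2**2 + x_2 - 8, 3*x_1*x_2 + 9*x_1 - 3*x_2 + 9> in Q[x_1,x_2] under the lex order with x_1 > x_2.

f_1 = 6*x_1**2 - 2*x_1 + 2*x_2**2 + x_2 - 8, LT = x_1**2.
f_2 = 3*x_1*x_2 + 9*x_1 - 3*x_2 + 9, LT = x_1*x_2.

S(f_1,f_2): lcm = x_1**2*x_2. S = -3*x_1**2 + 2/3*x_1*x_2 - 3*x_1 + 1/3*x_2**3 + 1/6*x_2**2 - 4/3*x_2.
  reduce S modulo (f_1, f_2):
  remainder -6*x_1 + 1/3*x_2**3 + 7/6*x_2**2 - 1/6*x_2 - 6 ≠ 0; add g_3 = -6*x_1 + 1/3*x_2**3 + 7/6*x_2**2 - 1/6*x_2 - 6 to the basis.

S(f_2,g_3): lcm = x_1*x_2. S = 3*x_1 + 1/18*x_2**4 + 7/36*x_2**3 - 1/36*x_2**2 - 2*x_2 + 3.
  reduce S modulo (f_1, f_2, g_3):
  remainder 1/18*x_2**4 + 13/36*x_2**3 + 5/9*x_2**2 - 25/12*x_2 ≠ 0; add g_4 = 1/18*x_2**4 + 13/36*x_2**3 + 5/9*x_2**2 - 25/12*x_2 to the basis.

The other S-polynomials (S(f_1,g_3), S(f_1,g_4), S(f_2,g_4), S(g_3,g_4)) all reduce to 0 modulo the current basis, so we have a Gröbner basis.
Inter-reduce: drop elements whose leading term is divisible by another's, tail-reduce, and make monic.

G = {x_1 - 1/18*x_2**3 - 7/36*x_2**2 + 1/36*x_2 + 1, x_2**4 + 13/2*x_2**3 + 10*x_2**2 - 75/2*x_2}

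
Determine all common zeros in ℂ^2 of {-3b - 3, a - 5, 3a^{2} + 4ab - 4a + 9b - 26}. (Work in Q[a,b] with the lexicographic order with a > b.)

Compute a lex Gröbner basis by Buchberger's algorithm.
f_1 = -3b - 3, LT = b.
f_2 = a - 5, LT = a.
f_3 = 3a^{2} + 4ab - 4a + 9b - 26, LT = a^{2}.

The S-polynomials (S(f_1,f_2), S(f_1,f_3), S(f_2,f_3)) all reduce to 0 modulo the current basis, so we have a Gröbner basis.
Inter-reduce: drop elements whose leading term is divisible by another's, tail-reduce, and make monic.
Reduced Gröbner basis: {a - 5, b + 1}.

From the last basis element, b + 1 = 0, so b takes values in {-1}. Each choice, substituted upward through the basis, yields the corresponding point(s) of the solution set.
  b = -1: the earlier basis element becomes a - 5 = 0, giving a = 5 — point (5, -1).
Each listed point satisfies every original equation (direct substitution).

{(5, -1)}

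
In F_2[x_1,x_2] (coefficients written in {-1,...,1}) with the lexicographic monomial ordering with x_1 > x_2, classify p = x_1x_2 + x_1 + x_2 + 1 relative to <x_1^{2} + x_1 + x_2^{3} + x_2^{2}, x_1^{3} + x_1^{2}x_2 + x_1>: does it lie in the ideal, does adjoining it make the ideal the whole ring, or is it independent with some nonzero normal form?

x_1x_2 + x_1 + x_2 + 1 is independent of I; its normal form modulo I is x_1 + x_2^{7} + x_2^{6} + x_2^{4} + x_2^{2} + x_2 + 1.

First compute the reduced Gröbner basis of I by Buchberger's algorithm.
f_1 = x_1^{2} + x_1 + x_2^{3} + x_2^{2}, LT = x_1^{2}.
f_2 = x_1^{3} + x_1^{2}x_2 + x_1, LT = x_1^{3}.

S(f_1,f_2): lcm = x_1^{3}. S = x_1^{2}x_2 + x_1^{2} + x_1x_2^{3} + x_1x_2^{2} + x_1.
  reduce S modulo (f_1, f_2):
  remainder x_1x_2^{3} + x_1x_2^{2} + x_1x_2 + x_2^{4} + x_2^{2} ≠ 0; add h_3 = x_1x_2^{3} + x_1x_2^{2} + x_1x_2 + x_2^{4} + x_2^{2} to the basis.

S(f_1,h_3): lcm = x_1^{2}x_2^{3}. S = x_1^{2}x_2^{2} + x_1^{2}x_2 + x_1x_2^{4} + x_1x_2^{3} + x_1x_2^{2} + x_2^{6} + x_2^{5}.
  reduce S modulo (f_1, f_2, h_3):
  remainder x_1x_2^{2} + x_1x_2 + x_2^{6} + x_2^{5} ≠ 0; add h_4 = x_1x_2^{2} + x_1x_2 + x_2^{6} + x_2^{5} to the basis.

S(f_1,h_4): lcm = x_1^{2}x_2^{2}. S = x_1^{2}x_2 + x_1x_2^{6} + x_1x_2^{5} + x_1x_2^{2} + x_2^{5} + x_2^{4}.
  reduce S modulo (f_1, f_2, h_3, h_4):
  remainder x_1x_2 + x_2^{7} + x_2^{6} + x_2^{4} + x_2^{2} ≠ 0; add h_5 = x_1x_2 + x_2^{7} + x_2^{6} + x_2^{4} + x_2^{2} to the basis.

S(f_2,h_4): lcm = x_1^{3}x_2^{2}. S = x_1^{3}x_2 + x_1^{2}x_2^{6} + x_1^{2}x_2^{5} + x_1^{2}x_2^{3} + x_1x_2^{2}.
  reduce S modulo (f_1, f_2, h_3, h_4, h_5):
  remainder x_2^{9} + x_2^{5} + x_2^{4} + x_2^{3} ≠ 0; add h_6 = x_2^{9} + x_2^{5} + x_2^{4} + x_2^{3} to the basis.

S(f_1,h_5): lcm = x_1^{2}x_2. S = x_1x_2^{7} + x_1x_2^{6} + x_1x_2^{4} + x_1x_2^{2} + x_1x_2 + x_2^{4} + x_2^{3}.
  reduce S modulo (f_1, f_2, h_3, h_4, h_5, h_6):
  remainder x_2^{8} + x_2^{4} + x_2^{3} + x_2^{2} ≠ 0; add h_7 = x_2^{8} + x_2^{4} + x_2^{3} + x_2^{2} to the basis.

The other S-polynomials (S(f_2,h_3), S(h_3,h_4), S(f_2,h_5), S(h_3,h_5), S(h_4,h_5), S(f_1,h_6), S(f_2,h_6), S(h_3,h_6), S(h_4,h_6), S(h_5,h_6), S(f_1,h_7), S(f_2,h_7), S(h_3,h_7), S(h_4,h_7), S(h_5,h_7), S(h_6,h_7)) all reduce to 0 modulo the current basis, so we have a Gröbner basis.
Inter-reduce: drop elements whose leading term is divisible by another's, tail-reduce, and make monic.
Reduced Gröbner basis: {x_1^{2} + x_1 + x_2^{3} + x_2^{2}, x_1x_2 + x_2^{7} + x_2^{6} + x_2^{4} + x_2^{2}, x_2^{8} + x_2^{4} + x_2^{3} + x_2^{2}}.
Label its elements g_1 = x_1^{2} + x_1 + x_2^{3} + x_2^{2}, g_2 = x_1x_2 + x_2^{7} + x_2^{6} + x_2^{4} + x_2^{2}, g_3 = x_2^{8} + x_2^{4} + x_2^{3} + x_2^{2}.

Reduce p = x_1x_2 + x_1 + x_2 + 1 modulo G:
  leading term x_1x_2: subtract (1)·g_2 from x_1x_2 + x_1 + x_2 + 1 → x_1 + x_2^{7} + x_2^{6} + x_2^{4} + x_2^{2} + x_2 + 1
  leading term x_1: no divisor's leading term divides it; move x_1 to the remainder.
  leading term x_2^{7}: no divisor's leading term divides it; move x_2^{7} to the remainder.
  leading term x_2^{6}: no divisor's leading term divides it; move x_2^{6} to the remainder.
  leading term x_2^{4}: no divisor's leading term divides it; move x_2^{4} to the remainder.
  leading term x_2^{2}: no divisor's leading term divides it; move x_2^{2} to the remainder.
  leading term x_2: no divisor's leading term divides it; move x_2 to the remainder.
  leading term 1: no divisor's leading term divides it; move 1 to the remainder.
  normal form = x_1 + x_2^{7} + x_2^{6} + x_2^{4} + x_2^{2} + x_2 + 1.
The normal form is nonzero, so p ∉ I. Since p minus its normal form lies in I, I + (p) = I + (r) where r = x_1 + x_2^{7} + x_2^{6} + x_2^{4} + x_2^{2} + x_2 + 1; decide whether this ideal is the whole ring.
Run Buchberger on G together with r (pairs among the g_i already reduce to 0 since G is a Gröbner basis):
g_1 = x_1^{2} + x_1 + x_2^{3} + x_2^{2}, LT = x_1^{2}.
g_2 = x_1x_2 + x_2^{7} + x_2^{6} + x_2^{4} + x_2^{2}, LT = x_1x_2.
g_3 = x_2^{8} + x_2^{4} + x_2^{3} + x_2^{2}, LT = x_2^{8}.
r = x_1 + x_2^{7} + x_2^{6} + x_2^{4} + x_2^{2} + x_2 + 1, LT = x_1.

S(g_1,r): lcm = x_1^{2}. S = x_1x_2^{7} + x_1x_2^{6} + x_1x_2^{4} + x_1x_2^{2} + x_1x_2 + x_2^{3} + x_2^{2}.
  reduce S modulo (g_1, g_2, g_3, r):
  remainder x_2^{4} + x_2^{2} ≠ 0; add m_5 = x_2^{4} + x_2^{2} to the basis.

S(g_2,r): lcm = x_1x_2. S = x_2^{8} + x_2^{6} + x_2^{5} + x_2^{4} + x_2^{3} + x_2.
  reduce S modulo (g_1, g_2, g_3, r, m_5):
  remainder x_2^{3} + x_2 ≠ 0; add m_6 = x_2^{3} + x_2 to the basis.

S(g_2,m_5): lcm = x_1x_2^{4}. S = x_1x_2^{2} + x_2^{10} + x_2^{9} + x_2^{7} + x_2^{5}.
  reduce S modulo (g_1, g_2, g_3, r, m_5, m_6):
  remainder x_2^{2} + x_2 ≠ 0; add m_7 = x_2^{2} + x_2 to the basis.

The other S-polynomials (S(g_1,g_2), S(g_1,g_3), S(g_2,g_3), S(g_3,r), S(g_1,m_5), S(g_3,m_5), S(r,m_5), S(g_1,m_6), S(g_2,m_6), S(g_3,m_6), S(r,m_6), S(m_5,m_6), S(g_1,m_7), S(g_2,m_7), S(g_3,m_7), S(r,m_7), S(m_5,m_7), S(m_6,m_7)) all reduce to 0 modulo the current basis, so we have a Gröbner basis.
Inter-reduce: drop elements whose leading term is divisible by another's, tail-reduce, and make monic.
Reduced Gröbner basis: {x_1 + x_2 + 1, x_2^{2} + x_2}.
The reduced Gröbner basis of I + (p) is {x_1 + x_2 + 1, x_2^{2} + x_2} ≠ {1}, a proper ideal, so the enlarged system stays consistent: p is independent of I, with normal form x_1 + x_2^{7} + x_2^{6} + x_2^{4} + x_2^{2} + x_2 + 1.

Ideal membership is decidable via reduction modulo a Gröbner basis.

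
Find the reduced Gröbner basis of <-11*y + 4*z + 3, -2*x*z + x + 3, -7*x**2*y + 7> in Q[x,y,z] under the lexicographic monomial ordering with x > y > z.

f_1 = -11*y + 4*z + 3, LT = y.
f_2 = -2*x*z + x + 3, LT = x*z.
f_3 = -7*x**2*y + 7, LT = x**2*y.

S(f_1,f_3): lcm = x**2*y. S = -4/11*x**2*z - 3/11*x**2 + 1.
  leading term x**2*z: subtract (2/11*x)·f_2 from -4/11*x**2*z - 3/11*x**2 + 1 → -5/11*x**2 - 6/11*x + 1
  leading term x**2: no divisor's leading term divides it; move -5/11*x**2 to the remainder.
  leading term x: no divisor's leading term divides it; move -6/11*x to the remainder.
  leading term 1: no divisor's leading term divides it; move 1 to the remainder.
  remainder -5/11*x**2 - 6/11*x + 1 ≠ 0; add g_4 = -5/11*x**2 - 6/11*x + 1 to the basis.

S(f_2,f_3): lcm = x**2*y*z. S = -1/2*x**2*y - 3/2*x*y + z.
  leading term x**2*y: subtract (1/22*x**2)·f_1 from -1/2*x**2*y - 3/2*x*y + z → -2/11*x**2*z - 3/22*x**2 - 3/2*x*y + z
  leading term x**2*z: subtract (1/11*x)·f_2 from -2/11*x**2*z - 3/22*x**2 - 3/2*x*y + z → -5/22*x**2 - 3/2*x*y - 3/11*x + z
  leading term x**2: subtract (1/2)·g_4 from -5/22*x**2 - 3/2*x*y - 3/11*x + z → -3/2*x*y + z - 1/2
  leading term x*y: subtract (3/22*x)·f_1 from -3/2*x*y + z - 1/2 → -6/11*x*z - 9/22*x + z - 1/2
  leading term x*z: subtract (3/11)·f_2 from -6/11*x*z - 9/22*x + z - 1/2 → -15/22*x + z - 29/22
  leading term x: no divisor's leading term divides it; move -15/22*x to the remainder.
  leading term z: no divisor's leading term divides it; move z to the remainder.
  leading term 1: no divisor's leading term divides it; move -29/22 to the remainder.
  remainder -15/22*x + z - 29/22 ≠ 0; add g_5 = -15/22*x + z - 29/22 to the basis.

S(f_2,g_5): lcm = x*z. S = -1/2*x + 22/15*z**2 - 29/15*z - 3/2.
  leading term x: subtract (11/15)·g_5 from -1/2*x + 22/15*z**2 - 29/15*z - 3/2 → 22/15*z**2 - 8/3*z - 8/15
  leading term z**2: no divisor's leading term divides it; move 22/15*z**2 to the remainder.
  leading term z: no divisor's leading term divides it; move -8/3*z to the remainder.
  leading term 1: no divisor's leading term divides it; move -8/15 to the remainder.
  remainder 22/15*z**2 - 8/3*z - 8/15 ≠ 0; add g_6 = 22/15*z**2 - 8/3*z - 8/15 to the basis.

The other S-polynomials (S(f_1,f_2), S(f_1,g_4), S(f_2,g_4), S(f_3,g_4), S(f_1,g_5), S(f_3,g_5), S(g_4,g_5), S(f_1,g_6), S(f_2,g_6), S(f_3,g_6), S(g_4,g_6), S(g_5,g_6)) all reduce to 0 modulo the current basis, so we have a Gröbner basis.
Inter-reduce: drop elements whose leading term is divisible by another's, tail-reduce, and make monic.

G = {x - 22/15*z + 29/15, y - 4/11*z - 3/11, z**2 - 20/11*z - 4/11}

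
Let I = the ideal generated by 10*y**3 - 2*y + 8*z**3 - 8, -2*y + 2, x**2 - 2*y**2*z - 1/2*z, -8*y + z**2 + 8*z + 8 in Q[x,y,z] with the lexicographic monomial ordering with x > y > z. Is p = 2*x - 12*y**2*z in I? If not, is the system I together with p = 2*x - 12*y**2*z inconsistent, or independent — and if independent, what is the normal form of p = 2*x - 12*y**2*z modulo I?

First compute the reduced Gröbner basis of I by Buchberger's algorithm.
f_1 = 10*y**3 - 2*y + 8*z**3 - 8, LT = y**3.
f_2 = -2*y + 2, LT = y.
f_3 = x**2 - 2*y**2*z - 1/2*z, LT = x**2.
f_4 = -8*y + z**2 + 8*z + 8, LT = y.

S(f_1,f_2): lcm = y**3. S = y**2 - 1/5*y + 4/5*z**3 - 4/5.
  leading term y**2: subtract (-1/2*y)·f_2 from y**2 - 1/5*y + 4/5*z**3 - 4/5 → 4/5*y + 4/5*z**3 - 4/5
  leading term y: subtract (-2/5)·f_2 from 4/5*y + 4/5*z**3 - 4/5 → 4/5*z**3
  leading term z**3: no divisor's leading term divides it; move 4/5*z**3 to the remainder.
  remainder 4/5*z**3 ≠ 0; add h_5 = 4/5*z**3 to the basis.

S(f_1,f_4): lcm = y**3. S = 1/8*y**2*z**2 + y**2*z + y**2 - 1/5*y + 4/5*z**3 - 4/5.
  leading term y**2*z**2: subtract (-1/16*y*z**2)·f_2 from 1/8*y**2*z**2 + y**2*z + y**2 - 1/5*y + 4/5*z**3 - 4/5 → y**2*z + y**2 + 1/8*y*z**2 - 1/5*y + 4/5*z**3 - 4/5
  leading term y**2*z: subtract (-1/2*y*z)·f_2 from y**2*z + y**2 + 1/8*y*z**2 - 1/5*y + 4/5*z**3 - 4/5 → y**2 + 1/8*y*z**2 + y*z - 1/5*y + 4/5*z**3 - 4/5
  leading term y**2: subtract (-1/2*y)·f_2 from y**2 + 1/8*y*z**2 + y*z - 1/5*y + 4/5*z**3 - 4/5 → 1/8*y*z**2 + y*z + 4/5*y + 4/5*z**3 - 4/5
  leading term y*z**2: subtract (-1/16*z**2)·f_2 from 1/8*y*z**2 + y*z + 4/5*y + 4/5*z**3 - 4/5 → y*z + 4/5*y + 4/5*z**3 + 1/8*z**2 - 4/5
  leading term y*z: subtract (-1/2*z)·f_2 from y*z + 4/5*y + 4/5*z**3 + 1/8*z**2 - 4/5 → 4/5*y + 4/5*z**3 + 1/8*z**2 + z - 4/5
  leading term y: subtract (-2/5)·f_2 from 4/5*y + 4/5*z**3 + 1/8*z**2 + z - 4/5 → 4/5*z**3 + 1/8*z**2 + z
  leading term z**3: subtract (1)·h_5 from 4/5*z**3 + 1/8*z**2 + z → 1/8*z**2 + z
  leading term z**2: no divisor's leading term divides it; move 1/8*z**2 to the remainder.
  leading term z: no divisor's leading term divides it; move z to the remainder.
  remainder 1/8*z**2 + z ≠ 0; add h_6 = 1/8*z**2 + z to the basis.

S(h_5,h_6): lcm = z**3. S = -8*z**2.
  leading term z**2: subtract (-64)·h_6 from -8*z**2 → 64*z
  leading term z: no divisor's leading term divides it; move 64*z to the remainder.
  remainder 64*z ≠ 0; add h_7 = 64*z to the basis.

The other S-polynomials (S(f_1,f_3), S(f_2,f_3), S(f_2,f_4), S(f_3,f_4), S(f_1,h_5), S(f_2,h_5), S(f_3,h_5), S(f_4,h_5), S(f_1,h_6), S(f_2,h_6), S(f_3,h_6), S(f_4,h_6), S(f_1,h_7), S(f_2,h_7), S(f_3,h_7), S(f_4,h_7), S(h_5,h_7), S(h_6,h_7)) all reduce to 0 modulo the current basis, so we have a Gröbner basis.
Inter-reduce: drop elements whose leading term is divisible by another's, tail-reduce, and make monic.
Reduced Gröbner basis: {x**2, y - 1, z}.
Label its elements g_1 = x**2, g_2 = y - 1, g_3 = z.

Reduce p = 2*x - 12*y**2*z modulo G:
  leading term x: no divisor's leading term divides it; move 2*x to the remainder.
  leading term y**2*z: subtract (-12*y*z)·g_2 from -12*y**2*z → -12*y*z
  leading term y*z: subtract (-12*z)·g_2 from -12*y*z → -12*z
  leading term z: subtract (-12)·g_3 from -12*z → 0
  normal form = 2*x.
The normal form is nonzero, so p ∉ I. Since p minus its normal form lies in I, I + (p) = I + (r) where r = 2*x; decide whether this ideal is the whole ring.
Run Buchberger on G together with r (pairs among the g_i already reduce to 0 since G is a Gröbner basis):
g_1 = x**2, LT = x**2.
g_2 = y - 1, LT = y.
g_3 = z, LT = z.
r = 2*x, LT = x.

The S-polynomials (S(g_1,g_2), S(g_1,g_3), S(g_1,r), S(g_2,g_3), S(g_2,r), S(g_3,r)) all reduce to 0 modulo the current basis, so we have a Gröbner basis.
Inter-reduce: drop elements whose leading term is divisible by another's, tail-reduce, and make monic.
Reduced Gröbner basis: {x, y - 1, z}.
The reduced Gröbner basis of I + (p) is {x, y - 1, z} ≠ {1}, a proper ideal, so the enlarged system stays consistent: p is independent of I, with normal form 2*x.

2*x - 12*y**2*z is independent of I; its normal form modulo I is 2*x.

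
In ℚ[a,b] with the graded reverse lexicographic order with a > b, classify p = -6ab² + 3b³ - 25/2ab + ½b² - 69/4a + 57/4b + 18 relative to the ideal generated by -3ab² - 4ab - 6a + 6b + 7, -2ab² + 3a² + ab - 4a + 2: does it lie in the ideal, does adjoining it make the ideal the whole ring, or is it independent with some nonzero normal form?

-6ab² + 3b³ - 25/2ab + ½b² - 69/4a + 57/4b + 18 lies in I (it reduces to 0).

First compute the reduced Gröbner basis of I by Buchberger's algorithm.
f_1 = -3ab² - 4ab - 6a + 6b + 7, LT = ab².
f_2 = -2ab² + 3a² + ab - 4a + 2, LT = ab².

S(f_1,f_2): lcm = ab². S = 3/2a² + 11/6ab - 2b - 4/3.
  leading term a²: no divisor's leading term divides it; move 3/2a² to the remainder.
  leading term ab: no divisor's leading term divides it; move 11/6ab to the remainder.
  leading term b: no divisor's leading term divides it; move -2b to the remainder.
  leading term 1: no divisor's leading term divides it; move -4/3 to the remainder.
  remainder 3/2a² + 11/6ab - 2b - 4/3 ≠ 0; add h_3 = 3/2a² + 11/6ab - 2b - 4/3 to the basis.

S(f_1,h_3): lcm = a²b². S = -11/9ab³ + 4/3a²b + 4/3b³ + 2a² - 2ab + 8/9b² - 7/3a.
  leading term ab³: subtract (11/27b)·f_1 from -11/9ab³ + 4/3a²b + 4/3b³ + 2a² - 2ab + 8/9b² - 7/3a → 4/3a²b + 44/27ab² + 4/3b³ + 2a² + 4/9ab - 14/9b² - 7/3a - 77/27b
  leading term a²b: subtract (8/9b)·h_3 from 4/3a²b + 44/27ab² + 4/3b³ + 2a² + 4/9ab - 14/9b² - 7/3a - 77/27b → 4/3b³ + 2a² + 4/9ab + 2/9b² - 7/3a - 5/3b
  leading term b³: no divisor's leading term divides it; move 4/3b³ to the remainder.
  leading term a²: subtract (4/3)·h_3 from 2a² + 4/9ab + 2/9b² - 7/3a - 5/3b → -2ab + 2/9b² - 7/3a + b + 16/9
  leading term ab: no divisor's leading term divides it; move -2ab to the remainder.
  leading term b²: no divisor's leading term divides it; move 2/9b² to the remainder.
  leading term a: no divisor's leading term divides it; move -7/3a to the remainder.
  leading term b: no divisor's leading term divides it; move b to the remainder.
  leading term 1: no divisor's leading term divides it; move 16/9 to the remainder.
  remainder 4/3b³ - 2ab + 2/9b² - 7/3a + b + 16/9 ≠ 0; add h_4 = 4/3b³ - 2ab + 2/9b² - 7/3a + b + 16/9 to the basis.

S(f_2,h_3): lcm = a²b². S = -11/9ab³ - 3/2a³ - ½a²b + 4/3b³ + 2a² + 8/9b² - a.
  leading term ab³: subtract (11/27b)·f_1 from -11/9ab³ - 3/2a³ - ½a²b + 4/3b³ + 2a² + 8/9b² - a → -3/2a³ - ½a²b + 44/27ab² + 4/3b³ + 2a² + 22/9ab - 14/9b² - a - 77/27b
  leading term a³: subtract (-a)·h_3 from -3/2a³ - ½a²b + 44/27ab² + 4/3b³ + 2a² + 22/9ab - 14/9b² - a - 77/27b → 4/3a²b + 44/27ab² + 4/3b³ + 2a² + 4/9ab - 14/9b² - 7/3a - 77/27b
  leading term a²b: subtract (8/9b)·h_3 from 4/3a²b + 44/27ab² + 4/3b³ + 2a² + 4/9ab - 14/9b² - 7/3a - 77/27b → 4/3b³ + 2a² + 4/9ab + 2/9b² - 7/3a - 5/3b
  leading term b³: subtract (1)·h_4 from 4/3b³ + 2a² + 4/9ab + 2/9b² - 7/3a - 5/3b → 2a² + 22/9ab - 8/3b - 16/9
  leading term a²: subtract (4/3)·h_3 from 2a² + 22/9ab - 8/3b - 16/9 → 0
  remainder 0.

S(f_1,h_4): lcm = ab³. S = 3/2a²b + 7/6ab² + 7/4a² + 5/4ab - 2b² - 4/3a - 7/3b.
  leading term a²b: subtract (b)·h_3 from 3/2a²b + 7/6ab² + 7/4a² + 5/4ab - 2b² - 4/3a - 7/3b → -⅔ab² + 7/4a² + 5/4ab - 4/3a - b
  leading term ab²: subtract (2/9)·f_1 from -⅔ab² + 7/4a² + 5/4ab - 4/3a - b → 7/4a² + 77/36ab - 7/3b - 14/9
  leading term a²: subtract (7/6)·h_3 from 7/4a² + 77/36ab - 7/3b - 14/9 → 0
  remainder 0.

S(f_2,h_4): lcm = ab³. S = -⅔ab² + 7/4a² + 5/4ab - 4/3a - b.
  leading term ab²: subtract (2/9)·f_1 from -⅔ab² + 7/4a² + 5/4ab - 4/3a - b → 7/4a² + 77/36ab - 7/3b - 14/9
  leading term a²: subtract (7/6)·h_3 from 7/4a² + 77/36ab - 7/3b - 14/9 → 0
  remainder 0.

S(h_3,h_4): leading monomials are coprime, so the S-polynomial reduces to 0 (Buchberger's first criterion).
Every S-polynomial of the final basis reduces to 0, so we have a Gröbner basis.
Inter-reduce: drop elements whose leading term is divisible by another's, tail-reduce, and make monic.
Reduced Gröbner basis: {ab² + 4/3ab + 2a - 2b - 7/3, b³ - 3/2ab + ⅙b² - 7/4a + ¾b + 4/3, a² + 11/9ab - 4/3b - 8/9}.
Label its elements g_1 = ab² + 4/3ab + 2a - 2b - 7/3, g_2 = b³ - 3/2ab + ⅙b² - 7/4a + ¾b + 4/3, g_3 = a² + 11/9ab - 4/3b - 8/9.

Reduce p = -6ab² + 3b³ - 25/2ab + ½b² - 69/4a + 57/4b + 18 modulo G:
  leading term ab²: subtract (-6)·g_1 from -6ab² + 3b³ - 25/2ab + ½b² - 69/4a + 57/4b + 18 → 3b³ - 9/2ab + ½b² - 21/4a + 9/4b + 4
  leading term b³: subtract (3)·g_2 from 3b³ - 9/2ab + ½b² - 21/4a + 9/4b + 4 → 0
  normal form = 0.
Since the normal form is 0, p ∈ I.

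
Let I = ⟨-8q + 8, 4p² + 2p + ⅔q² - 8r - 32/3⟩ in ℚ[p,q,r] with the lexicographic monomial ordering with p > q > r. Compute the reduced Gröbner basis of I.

G = {p² + ½p - 2r - 5/2, q - 1}

Buchberger's algorithm terminates because the ascending chain of leading-term ideals stabilizes.

f_1 = -8q + 8, LT = q.
f_2 = 4p² + 2p + ⅔q² - 8r - 32/3, LT = p².

The S-polynomials (S(f_1,f_2)) all reduce to 0 modulo the current basis, so we have a Gröbner basis.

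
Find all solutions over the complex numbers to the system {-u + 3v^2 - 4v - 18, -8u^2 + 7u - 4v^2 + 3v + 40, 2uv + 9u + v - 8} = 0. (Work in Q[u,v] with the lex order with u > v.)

Compute a lex Gröbner basis by Buchberger's algorithm.
f_1 = -u + 3v^2 - 4v - 18, LT = u.
f_2 = -8u^2 + 7u - 4v^2 + 3v + 40, LT = u^2.
f_3 = 2uv + 9u + v - 8, LT = uv.

S(f_1,f_2): lcm = u^2. S = -3uv^2 + 4uv + 151/8u - 1/2v^2 + 3/8v + 5.
  leading term uv^2: subtract (3v^2)·f_1 from -3uv^2 + 4uv + 151/8u - 1/2v^2 + 3/8v + 5 → 4uv + 151/8u - 9v^4 + 12v^3 + 107/2v^2 + 3/8v + 5
  leading term uv: subtract (-4v)·f_1 from 4uv + 151/8u - 9v^4 + 12v^3 + 107/2v^2 + 3/8v + 5 → 151/8u - 9v^4 + 24v^3 + 75/2v^2 - 573/8v + 5
  leading term u: subtract (-151/8)·f_1 from 151/8u - 9v^4 + 24v^3 + 75/2v^2 - 573/8v + 5 → -9v^4 + 24v^3 + 753/8v^2 - 1177/8v - 1339/4
  leading term v^4: no divisor's leading term divides it; move -9v^4 to the remainder.
  leading term v^3: no divisor's leading term divides it; move 24v^3 to the remainder.
  leading term v^2: no divisor's leading term divides it; move 753/8v^2 to the remainder.
  leading term v: no divisor's leading term divides it; move -1177/8v to the remainder.
  leading term 1: no divisor's leading term divides it; move -1339/4 to the remainder.
  remainder -9v^4 + 24v^3 + 753/8v^2 - 1177/8v - 1339/4 ≠ 0; add h_4 = -9v^4 + 24v^3 + 753/8v^2 - 1177/8v - 1339/4 to the basis.

S(f_1,f_3): lcm = uv. S = -9/2u - 3v^3 + 4v^2 + 35/2v + 4.
  leading term u: subtract (9/2)·f_1 from -9/2u - 3v^3 + 4v^2 + 35/2v + 4 → -3v^3 - 19/2v^2 + 71/2v + 85
  leading term v^3: no divisor's leading term divides it; move -3v^3 to the remainder.
  leading term v^2: no divisor's leading term divides it; move -19/2v^2 to the remainder.
  leading term v: no divisor's leading term divides it; move 71/2v to the remainder.
  leading term 1: no divisor's leading term divides it; move 85 to the remainder.
  remainder -3v^3 - 19/2v^2 + 71/2v + 85 ≠ 0; add h_5 = -3v^3 - 19/2v^2 + 71/2v + 85 to the basis.

S(f_2,f_3): lcm = u^2v. S = -9/2u^2 - 11/8uv + 4u + 1/2v^3 - 3/8v^2 - 5v.
  leading term u^2: subtract (9/2u)·f_1 from -9/2u^2 - 11/8uv + 4u + 1/2v^3 - 3/8v^2 - 5v → -27/2uv^2 + 133/8uv + 85u + 1/2v^3 - 3/8v^2 - 5v
  leading term uv^2: subtract (27/2v^2)·f_1 from -27/2uv^2 + 133/8uv + 85u + 1/2v^3 - 3/8v^2 - 5v → 133/8uv + 85u - 81/2v^4 + 109/2v^3 + 1941/8v^2 - 5v
  leading term uv: subtract (-133/8v)·f_1 from 133/8uv + 85u - 81/2v^4 + 109/2v^3 + 1941/8v^2 - 5v → 85u - 81/2v^4 + 835/8v^3 + 1409/8v^2 - 1217/4v
  leading term u: subtract (-85)·f_1 from 85u - 81/2v^4 + 835/8v^3 + 1409/8v^2 - 1217/4v → -81/2v^4 + 835/8v^3 + 3449/8v^2 - 2577/4v - 1530
  leading term v^4: subtract (9/2)·h_4 from -81/2v^4 + 835/8v^3 + 3449/8v^2 - 2577/4v - 1530 → -29/8v^3 + 121/16v^2 + 285/16v - 189/8
  leading term v^3: subtract (29/24)·h_5 from -29/8v^3 + 121/16v^2 + 285/16v - 189/8 → 457/24v^2 - 301/12v - 379/3
  leading term v^2: no divisor's leading term divides it; move 457/24v^2 to the remainder.
  leading term v: no divisor's leading term divides it; move -301/12v to the remainder.
  leading term 1: no divisor's leading term divides it; move -379/3 to the remainder.
  remainder 457/24v^2 - 301/12v - 379/3 ≠ 0; add h_6 = 457/24v^2 - 301/12v - 379/3 to the basis.

S(f_3,h_4): lcm = uv^4. S = 43/6uv^3 + 251/24uv^2 - 1177/72uv - 1339/36u + 1/2v^4 - 4v^3.
  leading term uv^3: subtract (-43/6v^3)·f_1 from 43/6uv^3 + 251/24uv^2 - 1177/72uv - 1339/36u + 1/2v^4 - 4v^3 → 251/24uv^2 - 1177/72uv - 1339/36u + 43/2v^5 - 169/6v^4 - 133v^3
  leading term uv^2: subtract (-251/24v^2)·f_1 from 251/24uv^2 - 1177/72uv - 1339/36u + 43/2v^5 - 169/6v^4 - 133v^3 → -1177/72uv - 1339/36u + 43/2v^5 + 77/24v^4 - 1049/6v^3 - 753/4v^2
  leading term uv: subtract (1177/72v)·f_1 from -1177/72uv - 1339/36u + 43/2v^5 + 77/24v^4 - 1049/6v^3 - 753/4v^2 → -1339/36u + 43/2v^5 + 77/24v^4 - 1791/8v^3 - 4423/36v^2 + 1177/4v
  leading term u: subtract (1339/36)·f_1 from -1339/36u + 43/2v^5 + 77/24v^4 - 1791/8v^3 - 4423/36v^2 + 1177/4v → 43/2v^5 + 77/24v^4 - 1791/8v^3 - 2110/9v^2 + 15949/36v + 1339/2
  leading term v^5: subtract (-43/18v)·h_4 from 43/2v^5 + 77/24v^4 - 1791/8v^3 - 2110/9v^2 + 15949/36v + 1339/2 → 1453/24v^4 + 47/48v^3 - 84371/144v^2 - 25679/72v + 1339/2
  leading term v^4: subtract (-1453/216)·h_4 from 1453/24v^4 + 47/48v^3 - 84371/144v^2 - 25679/72v + 1339/2 → 23389/144v^3 + 9073/192v^2 - 2326477/1728v - 1367119/864
  leading term v^3: subtract (-23389/432)·h_5 from 23389/144v^3 + 9073/192v^2 - 2326477/1728v - 1367119/864 → -807125/1728v^2 + 36843/64v + 2609011/864
  leading term v^2: subtract (-807125/32904)·h_6 from -807125/1728v^2 + 36843/64v + 2609011/864 → -31283473/789696v - 31283473/394848
  leading term v: no divisor's leading term divides it; move -31283473/789696v to the remainder.
  leading term 1: no divisor's leading term divides it; move -31283473/394848 to the remainder.
  remainder -31283473/789696v - 31283473/394848 ≠ 0; add h_7 = -31283473/789696v - 31283473/394848 to the basis.

The other S-polynomials (S(f_1,h_4), S(f_2,h_4), S(f_1,h_5), S(f_2,h_5), S(f_3,h_5), S(h_4,h_5), S(f_1,h_6), S(f_2,h_6), S(f_3,h_6), S(h_4,h_6), S(h_5,h_6), S(f_1,h_7), S(f_2,h_7), S(f_3,h_7), S(h_4,h_7), S(h_5,h_7), S(h_6,h_7)) all reduce to 0 modulo the current basis, so we have a Gröbner basis.
Inter-reduce: drop elements whose leading term is divisible by another's, tail-reduce, and make monic.
Reduced Gröbner basis: {u - 2, v + 2}.

From the last basis element, v + 2 = 0, so v takes values in {-2}. Each choice, substituted upward through the basis, yields the corresponding point(s) of the solution set.
  v = -2: the earlier basis element becomes u - 2 = 0, giving u = 2 — point (2, -2).
Substituting each solution back into the original system confirms all equations vanish.

{(2, -2)}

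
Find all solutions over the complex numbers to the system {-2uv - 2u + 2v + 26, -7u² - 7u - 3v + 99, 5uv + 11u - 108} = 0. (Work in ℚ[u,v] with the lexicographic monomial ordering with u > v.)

Compute a lex Gröbner basis by Buchberger's algorithm.
f_1 = -2uv - 2u + 2v + 26, LT = uv.
f_2 = -7u² - 7u - 3v + 99, LT = u².
f_3 = 5uv + 11u - 108, LT = uv.

S(f_1,f_2): lcm = u²v. S = u² - 2uv - 13u - 3/7v² + 99/7v.
  leading term u²: subtract (-1/7)·f_2 from u² - 2uv - 13u - 3/7v² + 99/7v → -2uv - 14u - 3/7v² + 96/7v + 99/7
  leading term uv: subtract (1)·f_1 from -2uv - 14u - 3/7v² + 96/7v + 99/7 → -12u - 3/7v² + 82/7v - 83/7
  leading term u: no divisor's leading term divides it; move -12u to the remainder.
  leading term v²: no divisor's leading term divides it; move -3/7v² to the remainder.
  leading term v: no divisor's leading term divides it; move 82/7v to the remainder.
  leading term 1: no divisor's leading term divides it; move -83/7 to the remainder.
  remainder -12u - 3/7v² + 82/7v - 83/7 ≠ 0; add h_4 = -12u - 3/7v² + 82/7v - 83/7 to the basis.

S(f_1,f_3): lcm = uv. S = -6/5u - v + 43/5.
  leading term u: subtract (1/10)·h_4 from -6/5u - v + 43/5 → 3/70v² - 76/35v + 137/14
  leading term v²: no divisor's leading term divides it; move 3/70v² to the remainder.
  leading term v: no divisor's leading term divides it; move -76/35v to the remainder.
  leading term 1: no divisor's leading term divides it; move 137/14 to the remainder.
  remainder 3/70v² - 76/35v + 137/14 ≠ 0; add h_5 = 3/70v² - 76/35v + 137/14 to the basis.

S(f_2,f_3): lcm = u²v. S = -11/5u² + uv + 108/5u + 3/7v² - 99/7v.
  leading term u²: subtract (11/35)·f_2 from -11/5u² + uv + 108/5u + 3/7v² - 99/7v → uv + 119/5u + 3/7v² - 66/5v - 1089/35
  leading term uv: subtract (-½)·f_1 from uv + 119/5u + 3/7v² - 66/5v - 1089/35 → 114/5u + 3/7v² - 61/5v - 634/35
  leading term u: subtract (-19/10)·h_4 from 114/5u + 3/7v² - 61/5v - 634/35 → -27/70v² + 352/35v - 569/14
  leading term v²: subtract (-9)·h_5 from -27/70v² + 352/35v - 569/14 → -332/35v + 332/7
  leading term v: no divisor's leading term divides it; move -332/35v to the remainder.
  leading term 1: no divisor's leading term divides it; move 332/7 to the remainder.
  remainder -332/35v + 332/7 ≠ 0; add h_6 = -332/35v + 332/7 to the basis.

The other S-polynomials (S(f_1,h_4), S(f_2,h_4), S(f_3,h_4), S(f_1,h_5), S(f_2,h_5), S(f_3,h_5), S(h_4,h_5), S(f_1,h_6), S(f_2,h_6), S(f_3,h_6), S(h_4,h_6), S(h_5,h_6)) all reduce to 0 modulo the current basis, so we have a Gröbner basis.
Inter-reduce: drop elements whose leading term is divisible by another's, tail-reduce, and make monic.
Reduced Gröbner basis: {u - 3, v - 5}.

Elimination: the polynomial v - 5 lies in the elimination ideal for v, so v ∈ {5}. For each such v, the remaining basis elements (now univariate) give the rest of the solution.
  v = 5: the earlier basis element becomes u - 3 = 0, giving u = 3 — point (3, 5).
Substituting each solution back into the original system confirms all equations vanish.

{(3, 5)}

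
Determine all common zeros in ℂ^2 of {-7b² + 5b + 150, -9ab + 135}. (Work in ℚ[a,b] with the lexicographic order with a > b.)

{(-7/2, -30/7), (3, 5)}

Compute a lex Gröbner basis by Buchberger's algorithm.
f_1 = -7b² + 5b + 150, LT = b².
f_2 = -9ab + 135, LT = ab.

S(f_1,f_2): lcm = ab². S = -5/7ab - 150/7a + 15b.
  leading term ab: subtract (5/63)·f_2 from -5/7ab - 150/7a + 15b → -150/7a + 15b - 75/7
  leading term a: no divisor's leading term divides it; move -150/7a to the remainder.
  leading term b: no divisor's leading term divides it; move 15b to the remainder.
  leading term 1: no divisor's leading term divides it; move -75/7 to the remainder.
  remainder -150/7a + 15b - 75/7 ≠ 0; add h_3 = -150/7a + 15b - 75/7 to the basis.

S(f_1,h_3): leading monomials are coprime, so the S-polynomial reduces to 0 (Buchberger's first criterion).
S(f_2,h_3): lcm = ab. S = 7/10b² - ½b - 15.
  leading term b²: subtract (-1/10)·f_1 from 7/10b² - ½b - 15 → 0
  remainder 0.

Every S-polynomial of the final basis reduces to 0, so we have a Gröbner basis.
Inter-reduce: drop elements whose leading term is divisible by another's, tail-reduce, and make monic.
Reduced Gröbner basis: {a - 7/10b + ½, b² - 5/7b - 150/7}.

Since the basis is lex-ordered, b² - 5/7b - 150/7 is univariate in b. Its roots are {-30/7, 5}. Back-substituting each root into the other basis elements fixes the other coordinates.
  b = -30/7: the earlier basis element becomes a + 7/2 = 0, giving a = -7/2 — point (-7/2, -30/7).
  b = 5: the earlier basis element becomes a - 3 = 0, giving a = 3 — point (3, 5).
Substituting each solution back into the original system confirms all equations vanish.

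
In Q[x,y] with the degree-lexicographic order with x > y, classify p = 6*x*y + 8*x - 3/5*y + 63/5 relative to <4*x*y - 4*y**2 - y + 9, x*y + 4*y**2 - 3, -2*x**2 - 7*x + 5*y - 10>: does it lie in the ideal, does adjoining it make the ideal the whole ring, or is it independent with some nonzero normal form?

First compute the reduced Gröbner basis of I by Buchberger's algorithm.
f_1 = 4*x*y - 4*y**2 - y + 9, LT = x*y.
f_2 = x*y + 4*y**2 - 3, LT = x*y.
f_3 = -2*x**2 - 7*x + 5*y - 10, LT = x**2.

S(f_1,f_2): lcm = x*y. S = -5*y**2 - 1/4*y + 21/4.
  leading term y**2: no divisor's leading term divides it; move -5*y**2 to the remainder.
  leading term y: no divisor's leading term divides it; move -1/4*y to the remainder.
  leading term 1: no divisor's leading term divides it; move 21/4 to the remainder.
  remainder -5*y**2 - 1/4*y + 21/4 ≠ 0; add h_4 = -5*y**2 - 1/4*y + 21/4 to the basis.

S(f_1,f_3): lcm = x**2*y. S = -x*y**2 - 15/4*x*y + 5/2*y**2 + 9/4*x - 5*y.
  leading term x*y**2: subtract (-1/4*y)·f_1 from -x*y**2 - 15/4*x*y + 5/2*y**2 + 9/4*x - 5*y → -y**3 - 15/4*x*y + 9/4*y**2 + 9/4*x - 11/4*y
  leading term y**3: subtract (1/5*y)·h_4 from -y**3 - 15/4*x*y + 9/4*y**2 + 9/4*x - 11/4*y → -15/4*x*y + 23/10*y**2 + 9/4*x - 19/5*y
  leading term x*y: subtract (-15/16)·f_1 from -15/4*x*y + 23/10*y**2 + 9/4*x - 19/5*y → -29/20*y**2 + 9/4*x - 379/80*y + 135/16
  leading term y**2: subtract (29/100)·h_4 from -29/20*y**2 + 9/4*x - 379/80*y + 135/16 → 9/4*x - 933/200*y + 1383/200
  leading term x: no divisor's leading term divides it; move 9/4*x to the remainder.
  leading term y: no divisor's leading term divides it; move -933/200*y to the remainder.
  leading term 1: no divisor's leading term divides it; move 1383/200 to the remainder.
  remainder 9/4*x - 933/200*y + 1383/200 ≠ 0; add h_5 = 9/4*x - 933/200*y + 1383/200 to the basis.

S(f_2,f_3): lcm = x**2*y. S = 4*x*y**2 - 7/2*x*y + 5/2*y**2 - 3*x - 5*y.
  leading term x*y**2: subtract (y)·f_1 from 4*x*y**2 - 7/2*x*y + 5/2*y**2 - 3*x - 5*y → 4*y**3 - 7/2*x*y + 7/2*y**2 - 3*x - 14*y
  leading term y**3: subtract (-4/5*y)·h_4 from 4*y**3 - 7/2*x*y + 7/2*y**2 - 3*x - 14*y → -7/2*x*y + 33/10*y**2 - 3*x - 49/5*y
  leading term x*y: subtract (-7/8)·f_1 from -7/2*x*y + 33/10*y**2 - 3*x - 49/5*y → -1/5*y**2 - 3*x - 427/40*y + 63/8
  leading term y**2: subtract (1/25)·h_4 from -1/5*y**2 - 3*x - 427/40*y + 63/8 → -3*x - 2133/200*y + 1533/200
  leading term x: subtract (-4/3)·h_5 from -3*x - 2133/200*y + 1533/200 → -3377/200*y + 3377/200
  leading term y: no divisor's leading term divides it; move -3377/200*y to the remainder.
  leading term 1: no divisor's leading term divides it; move 3377/200 to the remainder.
  remainder -3377/200*y + 3377/200 ≠ 0; add h_6 = -3377/200*y + 3377/200 to the basis.

The other S-polynomials (S(f_1,h_4), S(f_2,h_4), S(f_3,h_4), S(f_1,h_5), S(f_2,h_5), S(f_3,h_5), S(h_4,h_5), S(f_1,h_6), S(f_2,h_6), S(f_3,h_6), S(h_4,h_6), S(h_5,h_6)) all reduce to 0 modulo the current basis, so we have a Gröbner basis.
Inter-reduce: drop elements whose leading term is divisible by another's, tail-reduce, and make monic.
Reduced Gröbner basis: {x + 1, y - 1}.
Label its elements g_1 = x + 1, g_2 = y - 1.

Reduce p = 6*x*y + 8*x - 3/5*y + 63/5 modulo G:
  leading term x*y: subtract (6*y)·g_1 from 6*x*y + 8*x - 3/5*y + 63/5 → 8*x - 33/5*y + 63/5
  leading term x: subtract (8)·g_1 from 8*x - 33/5*y + 63/5 → -33/5*y + 23/5
  leading term y: subtract (-33/5)·g_2 from -33/5*y + 23/5 → -2
  leading term 1: no divisor's leading term divides it; move -2 to the remainder.
  normal form = -2.
The normal form is nonzero, so p ∉ I. Since p minus its normal form lies in I, I + (p) = I + (r) where r = -2; decide whether this ideal is the whole ring.
Here r = -2 is a nonzero constant, hence a unit: 1 ∈ I + (p), the Gröbner basis of I + (p) is {1}, and the enlarged system has no common solution — adjoining p is inconsistent.

Adjoining 6*x*y + 8*x - 3/5*y + 63/5 makes the ideal the whole ring: the system is inconsistent.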